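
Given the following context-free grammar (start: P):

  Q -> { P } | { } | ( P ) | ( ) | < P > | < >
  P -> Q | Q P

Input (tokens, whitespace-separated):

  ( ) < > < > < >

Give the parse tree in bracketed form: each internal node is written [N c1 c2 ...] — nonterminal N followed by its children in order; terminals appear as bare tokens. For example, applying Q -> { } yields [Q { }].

P
Q P
( ) P
( ) Q P
( ) < > P
( ) < > Q P
( ) < > < > P
( ) < > < > Q
( ) < > < > < >

[P [Q ( )] [P [Q < >] [P [Q < >] [P [Q < >]]]]]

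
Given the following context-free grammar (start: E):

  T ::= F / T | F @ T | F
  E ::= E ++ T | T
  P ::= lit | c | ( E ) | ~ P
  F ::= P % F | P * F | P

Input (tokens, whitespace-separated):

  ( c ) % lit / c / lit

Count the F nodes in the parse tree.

5

[E [T [F [P ( [E [T [F [P c]]]] )] % [F [P lit]]] / [T [F [P c]] / [T [F [P lit]]]]]]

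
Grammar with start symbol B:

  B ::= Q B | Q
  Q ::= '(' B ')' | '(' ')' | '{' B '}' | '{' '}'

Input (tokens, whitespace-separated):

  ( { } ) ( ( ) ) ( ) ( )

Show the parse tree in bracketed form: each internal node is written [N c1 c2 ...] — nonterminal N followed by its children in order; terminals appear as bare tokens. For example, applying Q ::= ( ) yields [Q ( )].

[B [Q ( [B [Q { }]] )] [B [Q ( [B [Q ( )]] )] [B [Q ( )] [B [Q ( )]]]]]

B
Q B
( B ) B
( Q ) B
( { } ) B
( { } ) Q B
( { } ) ( B ) B
( { } ) ( Q ) B
( { } ) ( ( ) ) B
( { } ) ( ( ) ) Q B
( { } ) ( ( ) ) ( ) B
( { } ) ( ( ) ) ( ) Q
( { } ) ( ( ) ) ( ) ( )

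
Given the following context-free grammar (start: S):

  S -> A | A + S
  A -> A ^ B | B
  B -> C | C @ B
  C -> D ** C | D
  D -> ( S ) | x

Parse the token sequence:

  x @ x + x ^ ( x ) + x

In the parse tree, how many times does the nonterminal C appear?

6

[S [A [B [C [D x]] @ [B [C [D x]]]]] + [S [A [A [B [C [D x]]]] ^ [B [C [D ( [S [A [B [C [D x]]]]] )]]]] + [S [A [B [C [D x]]]]]]]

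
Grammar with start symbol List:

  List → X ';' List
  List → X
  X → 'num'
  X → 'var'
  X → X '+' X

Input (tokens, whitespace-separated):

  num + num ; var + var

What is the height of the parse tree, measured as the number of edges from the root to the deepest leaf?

4

[List [X [X num] + [X num]] ; [List [X [X var] + [X var]]]]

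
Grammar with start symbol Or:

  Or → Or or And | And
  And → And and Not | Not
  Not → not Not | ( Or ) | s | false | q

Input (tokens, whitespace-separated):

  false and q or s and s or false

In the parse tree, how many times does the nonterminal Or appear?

[Or [Or [Or [And [And [Not false]] and [Not q]]] or [And [And [Not s]] and [Not s]]] or [And [Not false]]]

3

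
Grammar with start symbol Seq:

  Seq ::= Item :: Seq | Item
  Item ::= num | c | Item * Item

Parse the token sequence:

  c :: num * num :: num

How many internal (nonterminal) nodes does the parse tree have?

8

[Seq [Item c] :: [Seq [Item [Item num] * [Item num]] :: [Seq [Item num]]]]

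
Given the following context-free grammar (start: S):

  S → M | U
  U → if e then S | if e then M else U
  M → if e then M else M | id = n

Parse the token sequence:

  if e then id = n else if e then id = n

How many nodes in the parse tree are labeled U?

[S [U if e then [M id = n] else [U if e then [S [M id = n]]]]]

2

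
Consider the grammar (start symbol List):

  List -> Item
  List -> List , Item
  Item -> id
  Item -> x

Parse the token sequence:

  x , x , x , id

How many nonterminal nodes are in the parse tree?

[List [List [List [List [Item x]] , [Item x]] , [Item x]] , [Item id]]

8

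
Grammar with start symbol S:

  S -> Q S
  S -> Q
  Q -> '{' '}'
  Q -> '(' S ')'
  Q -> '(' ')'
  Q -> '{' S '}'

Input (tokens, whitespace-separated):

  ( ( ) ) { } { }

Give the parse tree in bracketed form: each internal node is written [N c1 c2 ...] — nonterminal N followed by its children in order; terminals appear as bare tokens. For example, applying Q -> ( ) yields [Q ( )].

S
Q S
( S ) S
( Q ) S
( ( ) ) S
( ( ) ) Q S
( ( ) ) { } S
( ( ) ) { } Q
( ( ) ) { } { }

[S [Q ( [S [Q ( )]] )] [S [Q { }] [S [Q { }]]]]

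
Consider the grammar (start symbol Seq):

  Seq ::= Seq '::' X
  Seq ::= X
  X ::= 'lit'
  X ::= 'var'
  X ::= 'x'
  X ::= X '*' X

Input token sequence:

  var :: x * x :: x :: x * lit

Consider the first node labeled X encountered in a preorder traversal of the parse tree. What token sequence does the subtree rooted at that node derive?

[Seq [Seq [Seq [Seq [X var]] :: [X [X x] * [X x]]] :: [X x]] :: [X [X x] * [X lit]]]

var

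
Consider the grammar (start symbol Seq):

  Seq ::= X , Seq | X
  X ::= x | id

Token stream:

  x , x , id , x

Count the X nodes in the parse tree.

[Seq [X x] , [Seq [X x] , [Seq [X id] , [Seq [X x]]]]]

4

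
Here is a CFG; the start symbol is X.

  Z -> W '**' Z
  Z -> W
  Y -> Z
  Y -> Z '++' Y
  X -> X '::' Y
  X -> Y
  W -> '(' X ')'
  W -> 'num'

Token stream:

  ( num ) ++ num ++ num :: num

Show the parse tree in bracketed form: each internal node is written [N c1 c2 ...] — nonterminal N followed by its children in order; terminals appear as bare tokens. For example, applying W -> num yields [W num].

X
X :: Y
Y :: Y
Z ++ Y :: Y
W ++ Y :: Y
( X ) ++ Y :: Y
( Y ) ++ Y :: Y
( Z ) ++ Y :: Y
( W ) ++ Y :: Y
( num ) ++ Y :: Y
( num ) ++ Z ++ Y :: Y
( num ) ++ W ++ Y :: Y
( num ) ++ num ++ Y :: Y
( num ) ++ num ++ Z :: Y
( num ) ++ num ++ W :: Y
( num ) ++ num ++ num :: Y
( num ) ++ num ++ num :: Z
( num ) ++ num ++ num :: W
( num ) ++ num ++ num :: num

[X [X [Y [Z [W ( [X [Y [Z [W num]]]] )]] ++ [Y [Z [W num]] ++ [Y [Z [W num]]]]]] :: [Y [Z [W num]]]]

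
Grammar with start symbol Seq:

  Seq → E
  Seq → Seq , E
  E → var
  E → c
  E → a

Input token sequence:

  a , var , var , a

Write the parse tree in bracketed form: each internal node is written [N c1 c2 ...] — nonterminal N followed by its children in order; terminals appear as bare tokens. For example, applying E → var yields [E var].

Seq
Seq , E
Seq , E , E
Seq , E , E , E
E , E , E , E
a , E , E , E
a , var , E , E
a , var , var , E
a , var , var , a

[Seq [Seq [Seq [Seq [E a]] , [E var]] , [E var]] , [E a]]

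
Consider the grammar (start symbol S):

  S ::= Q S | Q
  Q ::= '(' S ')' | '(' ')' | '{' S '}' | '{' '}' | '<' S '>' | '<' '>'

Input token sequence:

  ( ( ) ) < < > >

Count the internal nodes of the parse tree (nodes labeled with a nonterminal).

[S [Q ( [S [Q ( )]] )] [S [Q < [S [Q < >]] >]]]

8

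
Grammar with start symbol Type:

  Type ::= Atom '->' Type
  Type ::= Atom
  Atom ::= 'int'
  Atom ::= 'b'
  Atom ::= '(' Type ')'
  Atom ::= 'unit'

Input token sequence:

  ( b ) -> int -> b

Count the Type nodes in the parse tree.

[Type [Atom ( [Type [Atom b]] )] -> [Type [Atom int] -> [Type [Atom b]]]]

4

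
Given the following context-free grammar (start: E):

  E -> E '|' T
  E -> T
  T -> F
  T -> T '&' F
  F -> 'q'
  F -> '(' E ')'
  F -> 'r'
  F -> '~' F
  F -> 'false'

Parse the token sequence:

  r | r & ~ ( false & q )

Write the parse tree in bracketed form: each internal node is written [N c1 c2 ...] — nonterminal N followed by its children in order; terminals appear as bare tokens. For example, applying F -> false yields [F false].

E
E | T
T | T
F | T
r | T
r | T & F
r | F & F
r | r & F
r | r & ~ F
r | r & ~ ( E )
r | r & ~ ( T )
r | r & ~ ( T & F )
r | r & ~ ( F & F )
r | r & ~ ( false & F )
r | r & ~ ( false & q )

[E [E [T [F r]]] | [T [T [F r]] & [F ~ [F ( [E [T [T [F false]] & [F q]]] )]]]]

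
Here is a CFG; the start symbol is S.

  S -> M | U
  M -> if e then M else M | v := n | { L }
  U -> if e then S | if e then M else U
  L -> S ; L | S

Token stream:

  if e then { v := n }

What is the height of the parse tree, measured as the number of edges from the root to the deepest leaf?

[S [U if e then [S [M { [L [S [M v := n]]] }]]]]

7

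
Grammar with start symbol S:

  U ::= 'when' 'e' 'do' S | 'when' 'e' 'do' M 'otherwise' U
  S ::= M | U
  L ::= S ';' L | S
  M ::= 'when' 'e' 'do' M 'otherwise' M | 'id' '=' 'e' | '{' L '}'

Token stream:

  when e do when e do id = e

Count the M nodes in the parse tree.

[S [U when e do [S [U when e do [S [M id = e]]]]]]

1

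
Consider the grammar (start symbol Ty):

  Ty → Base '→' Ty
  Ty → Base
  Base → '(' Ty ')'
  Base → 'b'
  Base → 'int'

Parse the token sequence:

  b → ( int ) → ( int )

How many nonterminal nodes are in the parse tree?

10

[Ty [Base b] → [Ty [Base ( [Ty [Base int]] )] → [Ty [Base ( [Ty [Base int]] )]]]]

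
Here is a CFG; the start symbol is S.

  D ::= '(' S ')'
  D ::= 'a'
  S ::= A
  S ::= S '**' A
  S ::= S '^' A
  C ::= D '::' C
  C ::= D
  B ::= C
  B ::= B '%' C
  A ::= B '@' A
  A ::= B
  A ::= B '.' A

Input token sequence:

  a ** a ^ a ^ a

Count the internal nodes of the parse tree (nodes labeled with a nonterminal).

[S [S [S [S [A [B [C [D a]]]]] ** [A [B [C [D a]]]]] ^ [A [B [C [D a]]]]] ^ [A [B [C [D a]]]]]

20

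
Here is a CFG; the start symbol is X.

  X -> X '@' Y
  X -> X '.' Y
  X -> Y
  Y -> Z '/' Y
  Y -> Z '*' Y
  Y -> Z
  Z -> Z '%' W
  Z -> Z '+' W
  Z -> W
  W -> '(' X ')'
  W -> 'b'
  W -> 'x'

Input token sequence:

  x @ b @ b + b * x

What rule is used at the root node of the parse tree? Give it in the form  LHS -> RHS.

X -> X '@' Y

[X [X [X [Y [Z [W x]]]] @ [Y [Z [W b]]]] @ [Y [Z [Z [W b]] + [W b]] * [Y [Z [W x]]]]]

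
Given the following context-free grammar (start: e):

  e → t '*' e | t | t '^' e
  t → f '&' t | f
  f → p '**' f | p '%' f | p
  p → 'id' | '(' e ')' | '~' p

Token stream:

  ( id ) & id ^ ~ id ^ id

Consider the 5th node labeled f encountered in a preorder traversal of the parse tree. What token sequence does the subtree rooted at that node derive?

[e [t [f [p ( [e [t [f [p id]]]] )]] & [t [f [p id]]]] ^ [e [t [f [p ~ [p id]]]] ^ [e [t [f [p id]]]]]]

id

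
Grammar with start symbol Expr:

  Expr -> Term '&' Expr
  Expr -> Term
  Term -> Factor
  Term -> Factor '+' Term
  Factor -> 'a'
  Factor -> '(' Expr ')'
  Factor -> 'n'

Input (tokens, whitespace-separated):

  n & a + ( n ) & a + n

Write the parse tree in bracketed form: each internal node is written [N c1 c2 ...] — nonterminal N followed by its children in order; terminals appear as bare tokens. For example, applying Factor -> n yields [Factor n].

[Expr [Term [Factor n]] & [Expr [Term [Factor a] + [Term [Factor ( [Expr [Term [Factor n]]] )]]] & [Expr [Term [Factor a] + [Term [Factor n]]]]]]

Expr
Term & Expr
Factor & Expr
n & Expr
n & Term & Expr
n & Factor + Term & Expr
n & a + Term & Expr
n & a + Factor & Expr
n & a + ( Expr ) & Expr
n & a + ( Term ) & Expr
n & a + ( Factor ) & Expr
n & a + ( n ) & Expr
n & a + ( n ) & Term
n & a + ( n ) & Factor + Term
n & a + ( n ) & a + Term
n & a + ( n ) & a + Factor
n & a + ( n ) & a + n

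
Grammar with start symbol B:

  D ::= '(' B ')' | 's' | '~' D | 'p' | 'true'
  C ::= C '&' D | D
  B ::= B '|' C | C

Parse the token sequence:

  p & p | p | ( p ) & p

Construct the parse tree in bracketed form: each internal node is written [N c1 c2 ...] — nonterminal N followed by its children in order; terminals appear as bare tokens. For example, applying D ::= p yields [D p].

[B [B [B [C [C [D p]] & [D p]]] | [C [D p]]] | [C [C [D ( [B [C [D p]]] )]] & [D p]]]

B
B | C
B | C | C
C | C | C
C & D | C | C
D & D | C | C
p & D | C | C
p & p | C | C
p & p | D | C
p & p | p | C
p & p | p | C & D
p & p | p | D & D
p & p | p | ( B ) & D
p & p | p | ( C ) & D
p & p | p | ( D ) & D
p & p | p | ( p ) & D
p & p | p | ( p ) & p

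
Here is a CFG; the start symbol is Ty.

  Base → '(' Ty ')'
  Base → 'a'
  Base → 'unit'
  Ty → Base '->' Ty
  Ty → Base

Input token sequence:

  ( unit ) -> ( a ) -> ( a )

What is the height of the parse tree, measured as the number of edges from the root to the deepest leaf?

6

[Ty [Base ( [Ty [Base unit]] )] -> [Ty [Base ( [Ty [Base a]] )] -> [Ty [Base ( [Ty [Base a]] )]]]]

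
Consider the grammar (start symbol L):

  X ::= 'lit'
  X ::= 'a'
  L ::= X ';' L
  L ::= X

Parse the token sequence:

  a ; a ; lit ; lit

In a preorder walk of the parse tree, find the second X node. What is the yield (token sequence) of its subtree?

a

[L [X a] ; [L [X a] ; [L [X lit] ; [L [X lit]]]]]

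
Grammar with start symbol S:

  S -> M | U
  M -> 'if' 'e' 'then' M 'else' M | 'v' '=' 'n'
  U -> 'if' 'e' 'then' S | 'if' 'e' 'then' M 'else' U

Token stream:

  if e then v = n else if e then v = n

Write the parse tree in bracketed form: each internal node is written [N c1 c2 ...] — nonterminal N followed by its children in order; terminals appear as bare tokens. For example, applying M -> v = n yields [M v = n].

[S [U if e then [M v = n] else [U if e then [S [M v = n]]]]]

S
U
if e then M else U
if e then v = n else U
if e then v = n else if e then S
if e then v = n else if e then M
if e then v = n else if e then v = n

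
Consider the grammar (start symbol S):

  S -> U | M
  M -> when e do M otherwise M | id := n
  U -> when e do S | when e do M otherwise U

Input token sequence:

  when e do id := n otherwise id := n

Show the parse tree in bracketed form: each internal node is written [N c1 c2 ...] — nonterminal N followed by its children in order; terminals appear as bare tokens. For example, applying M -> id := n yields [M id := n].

S
M
when e do M otherwise M
when e do id := n otherwise M
when e do id := n otherwise id := n

[S [M when e do [M id := n] otherwise [M id := n]]]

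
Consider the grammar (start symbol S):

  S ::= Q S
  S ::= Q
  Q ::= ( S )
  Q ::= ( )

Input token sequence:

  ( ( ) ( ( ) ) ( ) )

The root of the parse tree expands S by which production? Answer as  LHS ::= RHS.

[S [Q ( [S [Q ( )] [S [Q ( [S [Q ( )]] )] [S [Q ( )]]]] )]]

S ::= Q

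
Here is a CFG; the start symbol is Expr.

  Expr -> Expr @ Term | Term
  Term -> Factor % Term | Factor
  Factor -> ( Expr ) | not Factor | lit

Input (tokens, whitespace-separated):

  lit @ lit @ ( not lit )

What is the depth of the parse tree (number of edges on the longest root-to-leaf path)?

7

[Expr [Expr [Expr [Term [Factor lit]]] @ [Term [Factor lit]]] @ [Term [Factor ( [Expr [Term [Factor not [Factor lit]]]] )]]]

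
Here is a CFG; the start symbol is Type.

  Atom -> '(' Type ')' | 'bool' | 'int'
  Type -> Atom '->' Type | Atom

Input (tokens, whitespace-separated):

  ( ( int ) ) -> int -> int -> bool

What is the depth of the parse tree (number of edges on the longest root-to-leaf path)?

6

[Type [Atom ( [Type [Atom ( [Type [Atom int]] )]] )] -> [Type [Atom int] -> [Type [Atom int] -> [Type [Atom bool]]]]]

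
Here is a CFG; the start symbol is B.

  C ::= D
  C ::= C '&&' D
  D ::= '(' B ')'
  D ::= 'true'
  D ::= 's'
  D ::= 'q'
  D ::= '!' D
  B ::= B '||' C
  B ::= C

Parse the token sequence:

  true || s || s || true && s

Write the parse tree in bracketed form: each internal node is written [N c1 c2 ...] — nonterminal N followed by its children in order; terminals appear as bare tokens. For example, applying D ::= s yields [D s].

[B [B [B [B [C [D true]]] || [C [D s]]] || [C [D s]]] || [C [C [D true]] && [D s]]]

B
B || C
B || C || C
B || C || C || C
C || C || C || C
D || C || C || C
true || C || C || C
true || D || C || C
true || s || C || C
true || s || D || C
true || s || s || C
true || s || s || C && D
true || s || s || D && D
true || s || s || true && D
true || s || s || true && s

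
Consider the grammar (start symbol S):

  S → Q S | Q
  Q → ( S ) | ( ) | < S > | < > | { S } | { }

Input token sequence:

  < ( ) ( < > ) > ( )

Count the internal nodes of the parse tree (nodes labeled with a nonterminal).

[S [Q < [S [Q ( )] [S [Q ( [S [Q < >]] )]]] >] [S [Q ( )]]]

10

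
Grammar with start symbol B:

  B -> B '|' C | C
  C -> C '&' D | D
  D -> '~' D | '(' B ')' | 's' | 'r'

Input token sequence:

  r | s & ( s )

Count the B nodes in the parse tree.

[B [B [C [D r]]] | [C [C [D s]] & [D ( [B [C [D s]]] )]]]

3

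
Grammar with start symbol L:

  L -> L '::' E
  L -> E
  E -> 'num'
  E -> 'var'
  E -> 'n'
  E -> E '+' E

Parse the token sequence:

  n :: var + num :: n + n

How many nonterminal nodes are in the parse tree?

10

[L [L [L [E n]] :: [E [E var] + [E num]]] :: [E [E n] + [E n]]]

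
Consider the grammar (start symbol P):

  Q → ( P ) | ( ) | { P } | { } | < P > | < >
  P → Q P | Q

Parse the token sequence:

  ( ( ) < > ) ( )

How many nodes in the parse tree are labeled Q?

[P [Q ( [P [Q ( )] [P [Q < >]]] )] [P [Q ( )]]]

4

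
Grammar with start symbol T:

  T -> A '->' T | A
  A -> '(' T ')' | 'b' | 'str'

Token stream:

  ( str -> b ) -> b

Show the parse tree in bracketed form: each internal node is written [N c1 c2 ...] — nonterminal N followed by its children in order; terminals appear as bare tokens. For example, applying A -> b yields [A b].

[T [A ( [T [A str] -> [T [A b]]] )] -> [T [A b]]]

T
A -> T
( T ) -> T
( A -> T ) -> T
( str -> T ) -> T
( str -> A ) -> T
( str -> b ) -> T
( str -> b ) -> A
( str -> b ) -> b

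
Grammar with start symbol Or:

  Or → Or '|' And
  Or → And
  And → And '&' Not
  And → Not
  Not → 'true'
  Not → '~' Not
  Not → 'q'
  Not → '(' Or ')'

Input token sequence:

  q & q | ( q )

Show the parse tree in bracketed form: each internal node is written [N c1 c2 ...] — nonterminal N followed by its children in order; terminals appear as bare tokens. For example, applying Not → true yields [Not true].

Or
Or | And
And | And
And & Not | And
Not & Not | And
q & Not | And
q & q | And
q & q | Not
q & q | ( Or )
q & q | ( And )
q & q | ( Not )
q & q | ( q )

[Or [Or [And [And [Not q]] & [Not q]]] | [And [Not ( [Or [And [Not q]]] )]]]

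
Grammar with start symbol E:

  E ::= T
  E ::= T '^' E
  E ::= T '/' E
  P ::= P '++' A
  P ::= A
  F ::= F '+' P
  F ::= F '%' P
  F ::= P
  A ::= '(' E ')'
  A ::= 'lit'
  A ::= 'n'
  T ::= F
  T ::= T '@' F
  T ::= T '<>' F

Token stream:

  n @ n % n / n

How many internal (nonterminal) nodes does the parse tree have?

17

[E [T [T [F [P [A n]]]] @ [F [F [P [A n]]] % [P [A n]]]] / [E [T [F [P [A n]]]]]]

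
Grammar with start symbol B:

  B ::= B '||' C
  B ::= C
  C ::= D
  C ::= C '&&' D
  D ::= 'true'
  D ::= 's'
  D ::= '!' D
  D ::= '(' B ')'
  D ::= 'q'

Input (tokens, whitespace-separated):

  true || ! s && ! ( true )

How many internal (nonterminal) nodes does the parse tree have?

13

[B [B [C [D true]]] || [C [C [D ! [D s]]] && [D ! [D ( [B [C [D true]]] )]]]]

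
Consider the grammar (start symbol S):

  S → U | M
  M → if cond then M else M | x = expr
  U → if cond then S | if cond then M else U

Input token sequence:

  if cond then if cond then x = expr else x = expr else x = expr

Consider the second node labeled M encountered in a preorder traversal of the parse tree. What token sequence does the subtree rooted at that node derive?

[S [M if cond then [M if cond then [M x = expr] else [M x = expr]] else [M x = expr]]]

if cond then x = expr else x = expr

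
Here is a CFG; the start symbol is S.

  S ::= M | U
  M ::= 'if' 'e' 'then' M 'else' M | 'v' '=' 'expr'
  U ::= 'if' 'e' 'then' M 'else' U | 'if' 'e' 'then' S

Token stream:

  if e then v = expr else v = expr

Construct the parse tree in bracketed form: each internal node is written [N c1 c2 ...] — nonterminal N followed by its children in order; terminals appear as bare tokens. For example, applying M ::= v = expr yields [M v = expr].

S
M
if e then M else M
if e then v = expr else M
if e then v = expr else v = expr

[S [M if e then [M v = expr] else [M v = expr]]]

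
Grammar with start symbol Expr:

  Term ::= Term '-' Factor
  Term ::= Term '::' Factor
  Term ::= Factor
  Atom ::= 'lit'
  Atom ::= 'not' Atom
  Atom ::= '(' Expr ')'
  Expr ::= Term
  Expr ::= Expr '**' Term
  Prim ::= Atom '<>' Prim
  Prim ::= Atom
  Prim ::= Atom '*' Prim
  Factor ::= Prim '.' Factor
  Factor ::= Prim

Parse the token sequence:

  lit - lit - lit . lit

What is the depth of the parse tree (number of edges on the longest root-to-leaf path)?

[Expr [Term [Term [Term [Factor [Prim [Atom lit]]]] - [Factor [Prim [Atom lit]]]] - [Factor [Prim [Atom lit]] . [Factor [Prim [Atom lit]]]]]]

7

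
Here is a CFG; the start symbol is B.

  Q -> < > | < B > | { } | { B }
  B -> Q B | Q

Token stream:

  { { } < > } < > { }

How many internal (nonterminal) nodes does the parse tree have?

[B [Q { [B [Q { }] [B [Q < >]]] }] [B [Q < >] [B [Q { }]]]]

10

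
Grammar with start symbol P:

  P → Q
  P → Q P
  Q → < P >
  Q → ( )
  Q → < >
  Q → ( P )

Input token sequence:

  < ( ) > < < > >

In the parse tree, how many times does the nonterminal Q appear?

[P [Q < [P [Q ( )]] >] [P [Q < [P [Q < >]] >]]]

4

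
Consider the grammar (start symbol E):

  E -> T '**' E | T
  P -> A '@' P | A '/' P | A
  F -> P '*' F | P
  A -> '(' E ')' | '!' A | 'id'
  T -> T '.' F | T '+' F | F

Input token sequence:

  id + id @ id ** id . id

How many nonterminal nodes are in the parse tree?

20

[E [T [T [F [P [A id]]]] + [F [P [A id] @ [P [A id]]]]] ** [E [T [T [F [P [A id]]]] . [F [P [A id]]]]]]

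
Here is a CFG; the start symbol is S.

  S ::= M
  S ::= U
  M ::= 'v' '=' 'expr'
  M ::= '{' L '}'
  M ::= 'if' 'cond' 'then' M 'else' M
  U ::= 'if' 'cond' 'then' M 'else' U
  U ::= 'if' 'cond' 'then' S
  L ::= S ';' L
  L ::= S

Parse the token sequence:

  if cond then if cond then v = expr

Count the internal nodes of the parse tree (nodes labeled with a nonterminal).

6

[S [U if cond then [S [U if cond then [S [M v = expr]]]]]]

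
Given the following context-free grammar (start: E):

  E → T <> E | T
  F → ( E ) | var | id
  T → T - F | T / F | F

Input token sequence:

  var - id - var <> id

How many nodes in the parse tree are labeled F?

4

[E [T [T [T [F var]] - [F id]] - [F var]] <> [E [T [F id]]]]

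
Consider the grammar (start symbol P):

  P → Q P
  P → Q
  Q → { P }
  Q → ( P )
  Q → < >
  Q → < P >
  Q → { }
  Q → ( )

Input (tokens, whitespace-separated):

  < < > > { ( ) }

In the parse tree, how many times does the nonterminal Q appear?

4

[P [Q < [P [Q < >]] >] [P [Q { [P [Q ( )]] }]]]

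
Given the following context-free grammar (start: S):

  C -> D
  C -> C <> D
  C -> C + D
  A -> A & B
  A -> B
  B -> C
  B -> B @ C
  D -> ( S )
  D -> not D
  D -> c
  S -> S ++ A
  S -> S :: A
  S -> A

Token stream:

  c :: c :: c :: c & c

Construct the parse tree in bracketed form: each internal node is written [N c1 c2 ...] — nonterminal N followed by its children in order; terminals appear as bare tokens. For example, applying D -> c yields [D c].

[S [S [S [S [A [B [C [D c]]]]] :: [A [B [C [D c]]]]] :: [A [B [C [D c]]]]] :: [A [A [B [C [D c]]]] & [B [C [D c]]]]]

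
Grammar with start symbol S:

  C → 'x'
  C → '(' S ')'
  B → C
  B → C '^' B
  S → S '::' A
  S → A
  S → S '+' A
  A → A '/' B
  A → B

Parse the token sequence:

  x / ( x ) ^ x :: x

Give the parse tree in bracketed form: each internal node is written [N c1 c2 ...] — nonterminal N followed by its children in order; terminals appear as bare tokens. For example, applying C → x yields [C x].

[S [S [A [A [B [C x]]] / [B [C ( [S [A [B [C x]]]] )] ^ [B [C x]]]]] :: [A [B [C x]]]]

S
S :: A
A :: A
A / B :: A
B / B :: A
C / B :: A
x / B :: A
x / C ^ B :: A
x / ( S ) ^ B :: A
x / ( A ) ^ B :: A
x / ( B ) ^ B :: A
x / ( C ) ^ B :: A
x / ( x ) ^ B :: A
x / ( x ) ^ C :: A
x / ( x ) ^ x :: A
x / ( x ) ^ x :: B
x / ( x ) ^ x :: C
x / ( x ) ^ x :: x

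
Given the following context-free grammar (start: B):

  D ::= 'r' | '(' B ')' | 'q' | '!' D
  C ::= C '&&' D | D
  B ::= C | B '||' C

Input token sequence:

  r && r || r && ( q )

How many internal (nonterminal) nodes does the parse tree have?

13

[B [B [C [C [D r]] && [D r]]] || [C [C [D r]] && [D ( [B [C [D q]]] )]]]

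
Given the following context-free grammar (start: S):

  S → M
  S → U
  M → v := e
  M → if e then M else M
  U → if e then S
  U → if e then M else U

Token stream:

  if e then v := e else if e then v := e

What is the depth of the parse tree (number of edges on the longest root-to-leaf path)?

[S [U if e then [M v := e] else [U if e then [S [M v := e]]]]]

5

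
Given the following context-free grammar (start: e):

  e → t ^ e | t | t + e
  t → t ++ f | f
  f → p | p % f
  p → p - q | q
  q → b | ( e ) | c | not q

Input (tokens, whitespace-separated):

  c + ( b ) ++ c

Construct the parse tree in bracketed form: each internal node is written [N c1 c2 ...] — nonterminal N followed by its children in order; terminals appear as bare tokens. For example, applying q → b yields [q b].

[e [t [f [p [q c]]]] + [e [t [t [f [p [q ( [e [t [f [p [q b]]]]] )]]]] ++ [f [p [q c]]]]]]

e
t + e
f + e
p + e
q + e
c + e
c + t
c + t ++ f
c + f ++ f
c + p ++ f
c + q ++ f
c + ( e ) ++ f
c + ( t ) ++ f
c + ( f ) ++ f
c + ( p ) ++ f
c + ( q ) ++ f
c + ( b ) ++ f
c + ( b ) ++ p
c + ( b ) ++ q
c + ( b ) ++ c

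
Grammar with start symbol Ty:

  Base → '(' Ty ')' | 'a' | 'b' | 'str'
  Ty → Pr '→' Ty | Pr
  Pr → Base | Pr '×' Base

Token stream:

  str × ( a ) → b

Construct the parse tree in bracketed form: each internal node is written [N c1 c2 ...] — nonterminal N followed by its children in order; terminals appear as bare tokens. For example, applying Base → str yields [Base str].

[Ty [Pr [Pr [Base str]] × [Base ( [Ty [Pr [Base a]]] )]] → [Ty [Pr [Base b]]]]

Ty
Pr → Ty
Pr × Base → Ty
Base × Base → Ty
str × Base → Ty
str × ( Ty ) → Ty
str × ( Pr ) → Ty
str × ( Base ) → Ty
str × ( a ) → Ty
str × ( a ) → Pr
str × ( a ) → Base
str × ( a ) → b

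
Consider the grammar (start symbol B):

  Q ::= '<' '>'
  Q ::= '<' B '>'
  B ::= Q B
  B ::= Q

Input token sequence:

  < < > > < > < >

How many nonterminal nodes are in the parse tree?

8

[B [Q < [B [Q < >]] >] [B [Q < >] [B [Q < >]]]]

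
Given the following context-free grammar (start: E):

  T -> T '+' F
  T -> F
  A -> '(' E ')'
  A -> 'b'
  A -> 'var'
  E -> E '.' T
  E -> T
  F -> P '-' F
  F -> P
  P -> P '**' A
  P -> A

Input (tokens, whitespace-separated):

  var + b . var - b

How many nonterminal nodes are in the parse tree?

[E [E [T [T [F [P [A var]]]] + [F [P [A b]]]]] . [T [F [P [A var]] - [F [P [A b]]]]]]

17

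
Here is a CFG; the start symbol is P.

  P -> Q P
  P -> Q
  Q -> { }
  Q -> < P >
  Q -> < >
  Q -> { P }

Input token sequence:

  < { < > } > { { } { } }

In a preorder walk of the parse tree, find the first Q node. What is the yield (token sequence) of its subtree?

[P [Q < [P [Q { [P [Q < >]] }]] >] [P [Q { [P [Q { }] [P [Q { }]]] }]]]

< { < > } >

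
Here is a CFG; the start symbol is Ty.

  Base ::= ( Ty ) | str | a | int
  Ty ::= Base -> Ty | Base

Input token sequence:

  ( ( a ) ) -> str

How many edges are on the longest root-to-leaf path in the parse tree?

6

[Ty [Base ( [Ty [Base ( [Ty [Base a]] )]] )] -> [Ty [Base str]]]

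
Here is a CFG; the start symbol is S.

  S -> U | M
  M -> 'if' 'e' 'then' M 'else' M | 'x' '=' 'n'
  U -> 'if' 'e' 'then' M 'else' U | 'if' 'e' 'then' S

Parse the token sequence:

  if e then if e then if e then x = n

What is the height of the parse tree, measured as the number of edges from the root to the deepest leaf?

8

[S [U if e then [S [U if e then [S [U if e then [S [M x = n]]]]]]]]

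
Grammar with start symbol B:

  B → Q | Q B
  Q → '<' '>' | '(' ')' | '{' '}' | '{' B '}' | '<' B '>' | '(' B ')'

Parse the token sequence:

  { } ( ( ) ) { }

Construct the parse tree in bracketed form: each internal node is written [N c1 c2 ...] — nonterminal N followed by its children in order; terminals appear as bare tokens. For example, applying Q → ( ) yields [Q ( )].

B
Q B
{ } B
{ } Q B
{ } ( B ) B
{ } ( Q ) B
{ } ( ( ) ) B
{ } ( ( ) ) Q
{ } ( ( ) ) { }

[B [Q { }] [B [Q ( [B [Q ( )]] )] [B [Q { }]]]]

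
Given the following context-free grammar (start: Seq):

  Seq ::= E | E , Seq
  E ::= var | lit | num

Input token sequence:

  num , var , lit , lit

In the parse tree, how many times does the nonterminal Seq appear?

4

[Seq [E num] , [Seq [E var] , [Seq [E lit] , [Seq [E lit]]]]]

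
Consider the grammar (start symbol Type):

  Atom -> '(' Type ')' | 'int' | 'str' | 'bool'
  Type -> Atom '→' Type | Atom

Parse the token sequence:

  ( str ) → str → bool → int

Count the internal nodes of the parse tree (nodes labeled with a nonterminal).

10

[Type [Atom ( [Type [Atom str]] )] → [Type [Atom str] → [Type [Atom bool] → [Type [Atom int]]]]]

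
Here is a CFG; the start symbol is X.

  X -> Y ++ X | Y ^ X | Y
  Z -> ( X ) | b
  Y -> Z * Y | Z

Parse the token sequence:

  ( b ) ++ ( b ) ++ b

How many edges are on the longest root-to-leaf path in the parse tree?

[X [Y [Z ( [X [Y [Z b]]] )]] ++ [X [Y [Z ( [X [Y [Z b]]] )]] ++ [X [Y [Z b]]]]]

7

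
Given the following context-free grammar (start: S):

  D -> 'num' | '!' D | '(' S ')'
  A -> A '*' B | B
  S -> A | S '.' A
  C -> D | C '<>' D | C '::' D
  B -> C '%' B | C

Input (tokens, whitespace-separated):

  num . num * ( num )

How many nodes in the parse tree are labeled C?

4

[S [S [A [B [C [D num]]]]] . [A [A [B [C [D num]]]] * [B [C [D ( [S [A [B [C [D num]]]]] )]]]]]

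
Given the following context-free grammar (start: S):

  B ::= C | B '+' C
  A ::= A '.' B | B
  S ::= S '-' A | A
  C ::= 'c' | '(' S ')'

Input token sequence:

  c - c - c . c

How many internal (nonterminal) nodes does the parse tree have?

[S [S [S [A [B [C c]]]] - [A [B [C c]]]] - [A [A [B [C c]]] . [B [C c]]]]

15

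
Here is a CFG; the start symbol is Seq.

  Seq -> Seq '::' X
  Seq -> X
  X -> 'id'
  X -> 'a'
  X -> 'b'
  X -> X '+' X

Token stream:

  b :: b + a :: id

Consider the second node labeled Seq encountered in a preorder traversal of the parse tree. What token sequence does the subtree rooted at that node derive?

b :: b + a

[Seq [Seq [Seq [X b]] :: [X [X b] + [X a]]] :: [X id]]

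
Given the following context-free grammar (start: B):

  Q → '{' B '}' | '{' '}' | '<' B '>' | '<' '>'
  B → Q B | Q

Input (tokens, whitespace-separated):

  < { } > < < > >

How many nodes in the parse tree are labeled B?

[B [Q < [B [Q { }]] >] [B [Q < [B [Q < >]] >]]]

4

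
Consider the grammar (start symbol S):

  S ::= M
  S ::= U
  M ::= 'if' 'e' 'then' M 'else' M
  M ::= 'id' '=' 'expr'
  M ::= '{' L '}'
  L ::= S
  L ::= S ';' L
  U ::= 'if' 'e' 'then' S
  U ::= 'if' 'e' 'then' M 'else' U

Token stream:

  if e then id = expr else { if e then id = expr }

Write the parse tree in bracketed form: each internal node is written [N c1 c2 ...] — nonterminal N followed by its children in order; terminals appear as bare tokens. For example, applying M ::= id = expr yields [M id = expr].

[S [M if e then [M id = expr] else [M { [L [S [U if e then [S [M id = expr]]]]] }]]]

S
M
if e then M else M
if e then id = expr else M
if e then id = expr else { L }
if e then id = expr else { S }
if e then id = expr else { U }
if e then id = expr else { if e then S }
if e then id = expr else { if e then M }
if e then id = expr else { if e then id = expr }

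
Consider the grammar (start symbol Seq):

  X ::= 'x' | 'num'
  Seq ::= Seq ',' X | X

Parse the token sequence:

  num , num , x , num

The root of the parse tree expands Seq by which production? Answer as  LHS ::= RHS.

Seq ::= Seq ',' X

[Seq [Seq [Seq [Seq [X num]] , [X num]] , [X x]] , [X num]]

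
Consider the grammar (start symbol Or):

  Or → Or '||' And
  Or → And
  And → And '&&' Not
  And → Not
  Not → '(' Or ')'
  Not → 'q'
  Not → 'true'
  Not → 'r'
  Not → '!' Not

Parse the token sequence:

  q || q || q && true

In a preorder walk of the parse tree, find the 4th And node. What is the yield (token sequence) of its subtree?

q

[Or [Or [Or [And [Not q]]] || [And [Not q]]] || [And [And [Not q]] && [Not true]]]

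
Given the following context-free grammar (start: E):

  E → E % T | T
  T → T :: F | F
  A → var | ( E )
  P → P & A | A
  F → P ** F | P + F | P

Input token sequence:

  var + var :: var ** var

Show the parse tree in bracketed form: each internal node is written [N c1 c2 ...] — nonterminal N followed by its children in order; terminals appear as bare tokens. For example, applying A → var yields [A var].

[E [T [T [F [P [A var]] + [F [P [A var]]]]] :: [F [P [A var]] ** [F [P [A var]]]]]]

E
T
T :: F
F :: F
P + F :: F
A + F :: F
var + F :: F
var + P :: F
var + A :: F
var + var :: F
var + var :: P ** F
var + var :: A ** F
var + var :: var ** F
var + var :: var ** P
var + var :: var ** A
var + var :: var ** var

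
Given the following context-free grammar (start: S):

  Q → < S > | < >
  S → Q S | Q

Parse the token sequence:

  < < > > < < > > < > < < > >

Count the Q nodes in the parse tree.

[S [Q < [S [Q < >]] >] [S [Q < [S [Q < >]] >] [S [Q < >] [S [Q < [S [Q < >]] >]]]]]

7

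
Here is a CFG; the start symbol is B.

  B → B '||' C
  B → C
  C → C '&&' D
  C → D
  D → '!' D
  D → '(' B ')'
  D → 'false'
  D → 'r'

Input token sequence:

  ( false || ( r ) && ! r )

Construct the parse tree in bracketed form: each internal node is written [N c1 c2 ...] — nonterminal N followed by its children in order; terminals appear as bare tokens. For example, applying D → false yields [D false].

[B [C [D ( [B [B [C [D false]]] || [C [C [D ( [B [C [D r]]] )]] && [D ! [D r]]]] )]]]

B
C
D
( B )
( B || C )
( C || C )
( D || C )
( false || C )
( false || C && D )
( false || D && D )
( false || ( B ) && D )
( false || ( C ) && D )
( false || ( D ) && D )
( false || ( r ) && D )
( false || ( r ) && ! D )
( false || ( r ) && ! r )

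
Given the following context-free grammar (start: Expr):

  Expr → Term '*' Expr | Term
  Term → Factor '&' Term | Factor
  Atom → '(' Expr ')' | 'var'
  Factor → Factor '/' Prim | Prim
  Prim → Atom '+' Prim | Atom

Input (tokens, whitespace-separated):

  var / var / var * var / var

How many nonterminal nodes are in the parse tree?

[Expr [Term [Factor [Factor [Factor [Prim [Atom var]]] / [Prim [Atom var]]] / [Prim [Atom var]]]] * [Expr [Term [Factor [Factor [Prim [Atom var]]] / [Prim [Atom var]]]]]]

19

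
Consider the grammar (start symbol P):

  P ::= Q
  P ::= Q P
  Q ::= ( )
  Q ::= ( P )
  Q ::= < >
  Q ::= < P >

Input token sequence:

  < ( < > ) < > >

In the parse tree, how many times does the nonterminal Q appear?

[P [Q < [P [Q ( [P [Q < >]] )] [P [Q < >]]] >]]

4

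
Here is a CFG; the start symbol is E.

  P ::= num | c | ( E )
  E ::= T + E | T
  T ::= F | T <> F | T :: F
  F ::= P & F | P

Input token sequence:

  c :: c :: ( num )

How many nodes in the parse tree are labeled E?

[E [T [T [T [F [P c]]] :: [F [P c]]] :: [F [P ( [E [T [F [P num]]]] )]]]]

2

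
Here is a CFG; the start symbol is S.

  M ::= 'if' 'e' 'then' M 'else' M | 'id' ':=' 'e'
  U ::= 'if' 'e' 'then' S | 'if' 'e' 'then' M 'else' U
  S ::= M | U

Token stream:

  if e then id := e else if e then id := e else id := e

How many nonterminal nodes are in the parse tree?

6

[S [M if e then [M id := e] else [M if e then [M id := e] else [M id := e]]]]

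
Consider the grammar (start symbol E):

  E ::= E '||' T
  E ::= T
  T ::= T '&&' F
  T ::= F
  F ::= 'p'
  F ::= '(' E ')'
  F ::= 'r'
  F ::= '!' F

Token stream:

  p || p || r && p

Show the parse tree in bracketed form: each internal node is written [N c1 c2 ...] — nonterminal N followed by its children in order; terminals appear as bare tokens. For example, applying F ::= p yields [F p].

[E [E [E [T [F p]]] || [T [F p]]] || [T [T [F r]] && [F p]]]

E
E || T
E || T || T
T || T || T
F || T || T
p || T || T
p || F || T
p || p || T
p || p || T && F
p || p || F && F
p || p || r && F
p || p || r && p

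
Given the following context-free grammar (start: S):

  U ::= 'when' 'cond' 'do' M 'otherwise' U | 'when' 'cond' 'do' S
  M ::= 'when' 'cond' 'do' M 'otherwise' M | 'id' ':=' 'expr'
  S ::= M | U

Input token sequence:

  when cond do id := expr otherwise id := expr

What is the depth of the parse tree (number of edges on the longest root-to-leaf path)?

3

[S [M when cond do [M id := expr] otherwise [M id := expr]]]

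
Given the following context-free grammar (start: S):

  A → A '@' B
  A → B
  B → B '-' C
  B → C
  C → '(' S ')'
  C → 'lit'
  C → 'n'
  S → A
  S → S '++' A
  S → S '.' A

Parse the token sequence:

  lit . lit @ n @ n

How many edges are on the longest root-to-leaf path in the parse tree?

[S [S [A [B [C lit]]]] . [A [A [A [B [C lit]]] @ [B [C n]]] @ [B [C n]]]]

6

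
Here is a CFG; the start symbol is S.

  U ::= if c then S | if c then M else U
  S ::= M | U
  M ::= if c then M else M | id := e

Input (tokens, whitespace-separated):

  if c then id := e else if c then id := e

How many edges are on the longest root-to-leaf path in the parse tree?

[S [U if c then [M id := e] else [U if c then [S [M id := e]]]]]

5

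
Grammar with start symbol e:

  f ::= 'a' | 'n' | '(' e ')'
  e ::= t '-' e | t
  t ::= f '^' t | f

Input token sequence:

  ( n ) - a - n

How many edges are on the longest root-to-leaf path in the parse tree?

[e [t [f ( [e [t [f n]]] )]] - [e [t [f a]] - [e [t [f n]]]]]

6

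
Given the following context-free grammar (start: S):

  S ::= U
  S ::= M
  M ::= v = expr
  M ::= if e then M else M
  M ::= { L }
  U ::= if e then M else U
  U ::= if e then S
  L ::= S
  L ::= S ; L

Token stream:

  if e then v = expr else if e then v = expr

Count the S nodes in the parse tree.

[S [U if e then [M v = expr] else [U if e then [S [M v = expr]]]]]

2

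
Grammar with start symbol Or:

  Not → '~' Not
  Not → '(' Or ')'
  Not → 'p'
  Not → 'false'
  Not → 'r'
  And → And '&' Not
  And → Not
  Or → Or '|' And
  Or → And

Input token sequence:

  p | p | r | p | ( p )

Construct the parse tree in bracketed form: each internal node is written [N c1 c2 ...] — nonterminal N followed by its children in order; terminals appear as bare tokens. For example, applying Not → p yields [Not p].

Or
Or | And
Or | And | And
Or | And | And | And
Or | And | And | And | And
And | And | And | And | And
Not | And | And | And | And
p | And | And | And | And
p | Not | And | And | And
p | p | And | And | And
p | p | Not | And | And
p | p | r | And | And
p | p | r | Not | And
p | p | r | p | And
p | p | r | p | Not
p | p | r | p | ( Or )
p | p | r | p | ( And )
p | p | r | p | ( Not )
p | p | r | p | ( p )

[Or [Or [Or [Or [Or [And [Not p]]] | [And [Not p]]] | [And [Not r]]] | [And [Not p]]] | [And [Not ( [Or [And [Not p]]] )]]]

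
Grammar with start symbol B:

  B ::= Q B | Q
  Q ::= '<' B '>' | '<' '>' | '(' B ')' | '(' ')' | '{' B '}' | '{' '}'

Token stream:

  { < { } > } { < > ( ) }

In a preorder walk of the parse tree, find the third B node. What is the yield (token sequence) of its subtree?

{ }

[B [Q { [B [Q < [B [Q { }]] >]] }] [B [Q { [B [Q < >] [B [Q ( )]]] }]]]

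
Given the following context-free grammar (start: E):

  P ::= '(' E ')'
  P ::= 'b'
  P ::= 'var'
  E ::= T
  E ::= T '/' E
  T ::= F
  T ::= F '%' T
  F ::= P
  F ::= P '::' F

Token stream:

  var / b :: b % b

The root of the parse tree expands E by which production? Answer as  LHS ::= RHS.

[E [T [F [P var]]] / [E [T [F [P b] :: [F [P b]]] % [T [F [P b]]]]]]

E ::= T '/' E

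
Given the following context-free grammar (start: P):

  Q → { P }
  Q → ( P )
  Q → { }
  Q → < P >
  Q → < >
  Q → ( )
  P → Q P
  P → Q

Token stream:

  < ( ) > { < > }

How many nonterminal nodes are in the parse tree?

8

[P [Q < [P [Q ( )]] >] [P [Q { [P [Q < >]] }]]]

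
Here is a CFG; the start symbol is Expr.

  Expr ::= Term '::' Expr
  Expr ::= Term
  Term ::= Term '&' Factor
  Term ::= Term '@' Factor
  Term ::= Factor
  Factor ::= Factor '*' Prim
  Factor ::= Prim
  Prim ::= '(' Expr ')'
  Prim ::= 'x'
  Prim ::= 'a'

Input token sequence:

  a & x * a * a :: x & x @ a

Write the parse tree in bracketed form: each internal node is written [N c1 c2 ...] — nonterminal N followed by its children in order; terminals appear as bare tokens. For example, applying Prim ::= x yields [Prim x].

[Expr [Term [Term [Factor [Prim a]]] & [Factor [Factor [Factor [Prim x]] * [Prim a]] * [Prim a]]] :: [Expr [Term [Term [Term [Factor [Prim x]]] & [Factor [Prim x]]] @ [Factor [Prim a]]]]]

Expr
Term :: Expr
Term & Factor :: Expr
Factor & Factor :: Expr
Prim & Factor :: Expr
a & Factor :: Expr
a & Factor * Prim :: Expr
a & Factor * Prim * Prim :: Expr
a & Prim * Prim * Prim :: Expr
a & x * Prim * Prim :: Expr
a & x * a * Prim :: Expr
a & x * a * a :: Expr
a & x * a * a :: Term
a & x * a * a :: Term @ Factor
a & x * a * a :: Term & Factor @ Factor
a & x * a * a :: Factor & Factor @ Factor
a & x * a * a :: Prim & Factor @ Factor
a & x * a * a :: x & Factor @ Factor
a & x * a * a :: x & Prim @ Factor
a & x * a * a :: x & x @ Factor
a & x * a * a :: x & x @ Prim
a & x * a * a :: x & x @ a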